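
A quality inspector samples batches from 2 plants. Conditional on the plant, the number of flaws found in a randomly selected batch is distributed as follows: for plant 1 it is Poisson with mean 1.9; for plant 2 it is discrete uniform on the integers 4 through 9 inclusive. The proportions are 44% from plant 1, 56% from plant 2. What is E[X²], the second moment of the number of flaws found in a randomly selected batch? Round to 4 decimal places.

27.7177

For each component E[X²] = Var + (mean)², giving 1: 5.51; 2: 45.1667.
Overall E[X²] = 0.44·5.51 + 0.56·45.1667 = 27.7177.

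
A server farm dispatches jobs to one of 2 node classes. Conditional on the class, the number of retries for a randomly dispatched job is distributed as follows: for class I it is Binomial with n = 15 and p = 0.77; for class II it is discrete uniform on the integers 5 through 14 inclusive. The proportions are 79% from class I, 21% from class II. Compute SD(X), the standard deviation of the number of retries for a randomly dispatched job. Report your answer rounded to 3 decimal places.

2.128

Per component, I: μ=11.55, E[X²]=136.059; II: μ=9.5, E[X²]=98.5.
E[X] = 0.79·11.55 + 0.21·9.5 = 11.1195.
E[X²] = 0.79·136.059 + 0.21·98.5 = 128.172.
Var(X) = E[X²] − (E[X])² = 128.172 − 123.643 = 4.52833.
SD(X) = √4.52833 = 2.12799.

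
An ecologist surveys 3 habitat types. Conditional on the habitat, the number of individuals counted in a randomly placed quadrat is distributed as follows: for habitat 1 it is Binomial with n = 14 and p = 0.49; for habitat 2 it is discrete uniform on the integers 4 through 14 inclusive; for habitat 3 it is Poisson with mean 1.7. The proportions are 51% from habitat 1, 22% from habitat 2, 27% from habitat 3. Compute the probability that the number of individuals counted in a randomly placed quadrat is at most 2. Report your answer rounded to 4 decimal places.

Conditional on each habitat, P(X ≤ 2): 1: 0.00792893; 2: 0; 3: 0.757223.
By total probability, P(X ≤ 2) = 0.51·0.00792893 + 0.22·0 + 0.27·0.757223 = 0.208494.

0.2085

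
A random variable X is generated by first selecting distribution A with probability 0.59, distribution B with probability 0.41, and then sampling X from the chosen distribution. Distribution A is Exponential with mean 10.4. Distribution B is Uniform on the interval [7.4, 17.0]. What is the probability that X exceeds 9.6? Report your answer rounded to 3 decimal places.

0.550

Conditional on each component, P(X > 9.6): A: 0.397295; B: 0.770833.
By total probability, P(X > 9.6) = 0.59·0.397295 + 0.41·0.770833 = 0.550446.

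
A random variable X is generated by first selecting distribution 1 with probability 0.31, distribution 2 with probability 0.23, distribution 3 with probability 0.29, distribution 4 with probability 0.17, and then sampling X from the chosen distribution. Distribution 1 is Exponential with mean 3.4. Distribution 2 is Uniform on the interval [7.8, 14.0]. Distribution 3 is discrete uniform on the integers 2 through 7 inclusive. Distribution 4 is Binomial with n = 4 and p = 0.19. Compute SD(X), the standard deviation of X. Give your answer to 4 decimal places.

Per component, 1: μ=3.4, E[X²]=23.12; 2: μ=10.9, E[X²]=122.013; 3: μ=4.5, E[X²]=23.1667; 4: μ=0.76, E[X²]=1.1932.
E[X] = 0.31·3.4 + 0.23·10.9 + 0.29·4.5 + 0.17·0.76 = 4.9952.
E[X²] = 0.31·23.12 + 0.23·122.013 + 0.29·23.1667 + 0.17·1.1932 = 42.1514.
Var(X) = E[X²] − (E[X])² = 42.1514 − 24.952 = 17.1994.
SD(X) = √17.1994 = 4.14722.

4.1472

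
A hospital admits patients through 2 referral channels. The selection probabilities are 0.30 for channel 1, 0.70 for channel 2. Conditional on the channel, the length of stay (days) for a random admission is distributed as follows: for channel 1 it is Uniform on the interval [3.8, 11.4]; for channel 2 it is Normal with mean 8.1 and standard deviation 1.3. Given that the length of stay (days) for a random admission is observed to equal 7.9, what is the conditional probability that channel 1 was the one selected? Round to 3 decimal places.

0.157

Likelihoods f(7.9 | ·): 1: 0.131579; 2: 0.303268.
Posterior ∝ prior × likelihood. Numerator for 1: 0.3·0.131579 = 0.0394737.
Normalizing constant: 0.3·0.131579 + 0.7·0.303268 = 0.251762.
P(1 | observation) = 0.0394737 / 0.251762 = 0.15679.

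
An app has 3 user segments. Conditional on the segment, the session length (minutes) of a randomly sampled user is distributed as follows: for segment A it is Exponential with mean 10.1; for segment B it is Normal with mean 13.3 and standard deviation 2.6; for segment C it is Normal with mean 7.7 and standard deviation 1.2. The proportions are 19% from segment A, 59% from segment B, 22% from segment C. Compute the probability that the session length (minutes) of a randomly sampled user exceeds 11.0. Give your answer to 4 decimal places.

Conditional on each segment, P(X > 11.0): A: 0.336516; B: 0.811818; C: 0.00297976.
By total probability, P(X > 11.0) = 0.19·0.336516 + 0.59·0.811818 + 0.22·0.00297976 = 0.543566.

0.5436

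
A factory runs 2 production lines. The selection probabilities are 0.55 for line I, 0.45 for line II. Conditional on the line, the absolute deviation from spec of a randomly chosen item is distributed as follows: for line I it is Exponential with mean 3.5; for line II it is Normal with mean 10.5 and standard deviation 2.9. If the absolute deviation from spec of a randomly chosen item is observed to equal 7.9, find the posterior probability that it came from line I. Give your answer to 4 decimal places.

0.2842

Likelihoods f(7.9 | ·): I: 0.0298997; II: 0.0920382.
Posterior ∝ prior × likelihood. Numerator for I: 0.55·0.0298997 = 0.0164449.
Normalizing constant: 0.55·0.0298997 + 0.45·0.0920382 = 0.057862.
P(I | observation) = 0.0164449 / 0.057862 = 0.284208.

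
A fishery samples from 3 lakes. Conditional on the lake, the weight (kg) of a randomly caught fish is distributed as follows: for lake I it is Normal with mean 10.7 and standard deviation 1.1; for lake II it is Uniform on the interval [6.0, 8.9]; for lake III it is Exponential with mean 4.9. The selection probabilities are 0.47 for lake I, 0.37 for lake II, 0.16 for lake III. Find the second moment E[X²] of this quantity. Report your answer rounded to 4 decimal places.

82.8574

For each component E[X²] = Var + (mean)², giving I: 115.7; II: 56.2033; III: 48.02.
Overall E[X²] = 0.47·115.7 + 0.37·56.2033 + 0.16·48.02 = 82.8574.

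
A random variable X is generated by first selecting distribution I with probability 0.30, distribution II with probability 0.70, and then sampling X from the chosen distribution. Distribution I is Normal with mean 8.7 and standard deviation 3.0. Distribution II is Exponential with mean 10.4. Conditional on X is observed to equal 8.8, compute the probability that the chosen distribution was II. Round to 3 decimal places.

0.420

Likelihoods f(8.8 | ·): I: 0.132907; II: 0.041256.
Posterior ∝ prior × likelihood. Numerator for II: 0.7·0.041256 = 0.0288792.
Normalizing constant: 0.3·0.132907 + 0.7·0.041256 = 0.0687512.
P(II | observation) = 0.0288792 / 0.0687512 = 0.420053.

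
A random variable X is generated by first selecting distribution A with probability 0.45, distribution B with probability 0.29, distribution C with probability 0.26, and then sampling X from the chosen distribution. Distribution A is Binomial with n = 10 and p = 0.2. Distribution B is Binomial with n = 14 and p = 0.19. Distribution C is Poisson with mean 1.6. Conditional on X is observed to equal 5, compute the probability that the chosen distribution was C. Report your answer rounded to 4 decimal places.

Likelihoods P(X=5 | ·): A: 0.0264241; B: 0.0744042; C: 0.017642.
Posterior ∝ prior × likelihood. Numerator for C: 0.26·0.017642 = 0.00458692.
Normalizing constant: 0.45·0.0264241 + 0.29·0.0744042 + 0.26·0.017642 = 0.038055.
P(C | observation) = 0.00458692 / 0.038055 = 0.120534.

0.1205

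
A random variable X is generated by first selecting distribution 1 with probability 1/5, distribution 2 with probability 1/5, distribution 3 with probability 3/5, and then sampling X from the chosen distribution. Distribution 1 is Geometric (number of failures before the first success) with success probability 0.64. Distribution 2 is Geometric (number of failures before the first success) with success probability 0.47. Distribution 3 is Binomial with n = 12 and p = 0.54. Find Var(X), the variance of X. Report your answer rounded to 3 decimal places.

Per component, 1: μ=0.5625, E[X²]=1.19531; 2: μ=1.12766, E[X²]=3.67089; 3: μ=6.48, E[X²]=44.9712.
E[X] = 0.2·0.5625 + 0.2·1.12766 + 0.6·6.48 = 4.22603.
E[X²] = 0.2·1.19531 + 0.2·3.67089 + 0.6·44.9712 = 27.956.
Var(X) = E[X²] − (E[X])² = 27.956 − 17.8593 = 10.0966.

10.097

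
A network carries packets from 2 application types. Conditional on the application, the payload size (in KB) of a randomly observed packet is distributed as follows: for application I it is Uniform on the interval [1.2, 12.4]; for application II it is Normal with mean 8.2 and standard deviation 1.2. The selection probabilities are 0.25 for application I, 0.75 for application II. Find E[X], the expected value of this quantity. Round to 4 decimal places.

Component means — I: 6.8; II: 8.2.
E[X] = 0.25·6.8 + 0.75·8.2 = 7.85.

7.8500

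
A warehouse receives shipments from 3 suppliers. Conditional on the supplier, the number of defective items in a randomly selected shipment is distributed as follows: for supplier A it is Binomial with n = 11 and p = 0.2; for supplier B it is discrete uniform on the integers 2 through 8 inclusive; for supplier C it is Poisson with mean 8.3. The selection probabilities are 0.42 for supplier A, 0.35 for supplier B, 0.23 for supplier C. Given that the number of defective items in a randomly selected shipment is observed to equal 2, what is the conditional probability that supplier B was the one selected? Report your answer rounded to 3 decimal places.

0.284

Likelihoods P(X=2 | ·): A: 0.295279; B: 0.142857; C: 0.00856016.
Posterior ∝ prior × likelihood. Numerator for B: 0.35·0.142857 = 0.05.
Normalizing constant: 0.42·0.295279 + 0.35·0.142857 + 0.23·0.00856016 = 0.175986.
P(B | observation) = 0.05 / 0.175986 = 0.284113.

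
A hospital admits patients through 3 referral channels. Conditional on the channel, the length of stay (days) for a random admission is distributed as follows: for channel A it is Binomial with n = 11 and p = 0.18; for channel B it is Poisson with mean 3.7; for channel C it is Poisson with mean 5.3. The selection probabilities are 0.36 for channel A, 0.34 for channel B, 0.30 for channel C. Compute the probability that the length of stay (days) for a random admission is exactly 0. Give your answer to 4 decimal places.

Conditional on each channel, P(X = 0): A: 0.112707; B: 0.0247235; C: 0.00499159.
By total probability, P(X = 0) = 0.36·0.112707 + 0.34·0.0247235 + 0.3·0.00499159 = 0.0504781.

0.0505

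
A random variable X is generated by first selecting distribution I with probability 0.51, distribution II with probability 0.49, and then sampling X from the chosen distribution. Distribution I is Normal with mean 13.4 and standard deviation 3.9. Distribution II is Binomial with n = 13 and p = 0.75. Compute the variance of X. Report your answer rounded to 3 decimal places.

12.281

Per component, I: μ=13.4, E[X²]=194.77; II: μ=9.75, E[X²]=97.5.
E[X] = 0.51·13.4 + 0.49·9.75 = 11.6115.
E[X²] = 0.51·194.77 + 0.49·97.5 = 147.108.
Var(X) = E[X²] − (E[X])² = 147.108 − 134.827 = 12.2808.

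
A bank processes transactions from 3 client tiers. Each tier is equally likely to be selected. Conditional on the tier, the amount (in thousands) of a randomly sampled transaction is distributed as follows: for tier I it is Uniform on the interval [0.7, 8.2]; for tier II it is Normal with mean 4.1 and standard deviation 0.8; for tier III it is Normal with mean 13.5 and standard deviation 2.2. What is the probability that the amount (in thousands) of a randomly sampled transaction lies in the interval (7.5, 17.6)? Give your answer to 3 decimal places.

0.353

Conditional on each tier, P(7.5 < X < 17.6): I: 0.0933333; II: 1.06885e-05; III: 0.965621.
By total probability, P(7.5 < X < 17.6) = 0.333333·0.0933333 + 0.333333·1.06885e-05 + 0.333333·0.965621 = 0.352988.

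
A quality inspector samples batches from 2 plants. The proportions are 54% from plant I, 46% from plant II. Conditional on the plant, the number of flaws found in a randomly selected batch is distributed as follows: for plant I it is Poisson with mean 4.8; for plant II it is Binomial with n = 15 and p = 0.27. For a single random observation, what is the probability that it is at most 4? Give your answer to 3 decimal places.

0.542

Conditional on each plant, P(X ≤ 4): I: 0.476259; II: 0.618997.
By total probability, P(X ≤ 4) = 0.54·0.476259 + 0.46·0.618997 = 0.541918.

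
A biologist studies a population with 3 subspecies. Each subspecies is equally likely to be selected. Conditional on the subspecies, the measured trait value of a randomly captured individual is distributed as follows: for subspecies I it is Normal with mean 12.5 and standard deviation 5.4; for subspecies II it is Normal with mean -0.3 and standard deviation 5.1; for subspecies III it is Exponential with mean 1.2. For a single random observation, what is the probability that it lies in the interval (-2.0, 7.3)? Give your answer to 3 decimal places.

0.575

Conditional on each subspecies, P(-2.0 < X < 7.3): I: 0.164159; II: 0.562472; III: 0.997719.
By total probability, P(-2.0 < X < 7.3) = 0.333333·0.164159 + 0.333333·0.562472 + 0.333333·0.997719 = 0.574783.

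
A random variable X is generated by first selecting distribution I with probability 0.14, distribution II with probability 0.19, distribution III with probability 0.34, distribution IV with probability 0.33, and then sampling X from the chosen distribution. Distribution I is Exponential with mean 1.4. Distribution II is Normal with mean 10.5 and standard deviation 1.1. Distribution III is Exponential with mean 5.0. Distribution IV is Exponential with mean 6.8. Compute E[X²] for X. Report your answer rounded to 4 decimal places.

For each component E[X²] = Var + (mean)², giving I: 3.92; II: 111.46; III: 50; IV: 92.48.
Overall E[X²] = 0.14·3.92 + 0.19·111.46 + 0.34·50 + 0.33·92.48 = 69.2446.

69.2446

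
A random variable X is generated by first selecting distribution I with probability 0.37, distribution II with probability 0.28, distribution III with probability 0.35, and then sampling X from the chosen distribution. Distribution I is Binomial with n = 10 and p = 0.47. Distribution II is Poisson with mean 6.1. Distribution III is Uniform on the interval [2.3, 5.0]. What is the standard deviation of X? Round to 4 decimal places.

1.9433

Per component, I: μ=4.7, E[X²]=24.581; II: μ=6.1, E[X²]=43.31; III: μ=3.65, E[X²]=13.93.
E[X] = 0.37·4.7 + 0.28·6.1 + 0.35·3.65 = 4.7245.
E[X²] = 0.37·24.581 + 0.28·43.31 + 0.35·13.93 = 26.0973.
Var(X) = E[X²] − (E[X])² = 26.0973 − 22.3209 = 3.77637.
SD(X) = √3.77637 = 1.94329.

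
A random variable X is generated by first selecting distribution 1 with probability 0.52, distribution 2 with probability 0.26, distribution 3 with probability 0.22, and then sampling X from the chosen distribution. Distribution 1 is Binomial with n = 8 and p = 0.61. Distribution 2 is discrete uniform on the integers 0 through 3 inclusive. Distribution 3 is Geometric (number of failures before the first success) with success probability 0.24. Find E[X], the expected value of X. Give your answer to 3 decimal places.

3.624

Component means — 1: 4.88; 2: 1.5; 3: 3.16667.
E[X] = 0.52·4.88 + 0.26·1.5 + 0.22·3.16667 = 3.62427.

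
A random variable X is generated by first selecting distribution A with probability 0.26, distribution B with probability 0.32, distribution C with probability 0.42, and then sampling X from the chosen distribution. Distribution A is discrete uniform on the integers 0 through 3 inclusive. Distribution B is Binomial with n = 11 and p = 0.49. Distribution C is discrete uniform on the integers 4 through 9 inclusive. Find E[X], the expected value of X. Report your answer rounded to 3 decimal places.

4.845

Component means — A: 1.5; B: 5.39; C: 6.5.
E[X] = 0.26·1.5 + 0.32·5.39 + 0.42·6.5 = 4.8448.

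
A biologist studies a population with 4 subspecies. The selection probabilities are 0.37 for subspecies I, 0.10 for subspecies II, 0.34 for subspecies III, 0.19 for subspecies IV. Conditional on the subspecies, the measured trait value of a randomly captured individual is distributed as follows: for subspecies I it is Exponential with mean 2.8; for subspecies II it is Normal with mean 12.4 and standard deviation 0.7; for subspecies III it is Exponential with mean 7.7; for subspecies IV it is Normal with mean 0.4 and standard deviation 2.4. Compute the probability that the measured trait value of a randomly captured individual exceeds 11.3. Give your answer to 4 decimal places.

Conditional on each subspecies, P(X > 11.3): I: 0.0176731; II: 0.941958; III: 0.230494; IV: 2.79056e-06.
By total probability, P(X > 11.3) = 0.37·0.0176731 + 0.1·0.941958 + 0.34·0.230494 + 0.19·2.79056e-06 = 0.179103.

0.1791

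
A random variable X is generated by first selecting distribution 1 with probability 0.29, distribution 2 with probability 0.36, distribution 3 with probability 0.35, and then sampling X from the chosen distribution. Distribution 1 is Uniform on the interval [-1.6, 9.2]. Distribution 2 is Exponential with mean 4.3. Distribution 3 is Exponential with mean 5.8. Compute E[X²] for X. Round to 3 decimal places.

43.867

For each component E[X²] = Var + (mean)², giving 1: 24.16; 2: 36.98; 3: 67.28.
Overall E[X²] = 0.29·24.16 + 0.36·36.98 + 0.35·67.28 = 43.8672.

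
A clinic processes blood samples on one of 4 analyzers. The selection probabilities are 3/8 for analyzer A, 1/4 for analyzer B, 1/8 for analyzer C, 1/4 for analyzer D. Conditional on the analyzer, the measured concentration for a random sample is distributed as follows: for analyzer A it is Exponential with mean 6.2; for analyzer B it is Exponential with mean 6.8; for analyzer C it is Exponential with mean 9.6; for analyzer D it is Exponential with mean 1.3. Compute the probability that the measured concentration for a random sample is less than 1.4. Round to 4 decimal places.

Conditional on each analyzer, P(X < 1.4): A: 0.202127; B: 0.186071; C: 0.135698; D: 0.659358.
By total probability, P(X < 1.4) = 0.375·0.202127 + 0.25·0.186071 + 0.125·0.135698 + 0.25·0.659358 = 0.304117.

0.3041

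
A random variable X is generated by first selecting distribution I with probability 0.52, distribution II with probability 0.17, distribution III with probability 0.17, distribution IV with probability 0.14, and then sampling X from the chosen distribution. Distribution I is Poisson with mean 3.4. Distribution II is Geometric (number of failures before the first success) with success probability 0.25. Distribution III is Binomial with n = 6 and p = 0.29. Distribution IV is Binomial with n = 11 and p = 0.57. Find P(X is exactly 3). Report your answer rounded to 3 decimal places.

Conditional on each component, P(X = 3): I: 0.218617; II: 0.105469; III: 0.174582; IV: 0.0357155.
By total probability, P(X = 3) = 0.52·0.218617 + 0.17·0.105469 + 0.17·0.174582 + 0.14·0.0357155 = 0.16629.

0.166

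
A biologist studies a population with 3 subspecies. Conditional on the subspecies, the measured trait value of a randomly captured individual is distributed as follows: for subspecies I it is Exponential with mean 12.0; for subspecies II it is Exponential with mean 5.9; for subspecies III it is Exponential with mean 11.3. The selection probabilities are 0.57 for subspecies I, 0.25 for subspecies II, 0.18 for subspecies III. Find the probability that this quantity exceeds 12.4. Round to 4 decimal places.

Conditional on each subspecies, P(X > 12.4): I: 0.355819; II: 0.122249; III: 0.333756.
By total probability, P(X > 12.4) = 0.57·0.355819 + 0.25·0.122249 + 0.18·0.333756 = 0.293455.

0.2935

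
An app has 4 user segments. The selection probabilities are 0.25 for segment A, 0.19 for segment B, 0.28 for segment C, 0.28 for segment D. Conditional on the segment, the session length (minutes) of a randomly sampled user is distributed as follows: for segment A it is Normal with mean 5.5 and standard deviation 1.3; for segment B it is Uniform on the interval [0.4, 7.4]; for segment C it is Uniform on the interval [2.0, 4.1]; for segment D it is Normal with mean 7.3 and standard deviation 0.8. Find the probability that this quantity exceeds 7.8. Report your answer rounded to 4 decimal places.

Conditional on each segment, P(X > 7.8): A: 0.0384277; B: 0; C: 0; D: 0.265986.
By total probability, P(X > 7.8) = 0.25·0.0384277 + 0.19·0 + 0.28·0 + 0.28·0.265986 = 0.0840829.

0.0841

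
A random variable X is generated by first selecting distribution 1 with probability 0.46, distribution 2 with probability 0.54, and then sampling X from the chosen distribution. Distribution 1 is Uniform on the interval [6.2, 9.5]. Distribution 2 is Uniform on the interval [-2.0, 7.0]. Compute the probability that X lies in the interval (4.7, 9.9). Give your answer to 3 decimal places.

0.598

Conditional on each component, P(4.7 < X < 9.9): 1: 1; 2: 0.255556.
By total probability, P(4.7 < X < 9.9) = 0.46·1 + 0.54·0.255556 = 0.598.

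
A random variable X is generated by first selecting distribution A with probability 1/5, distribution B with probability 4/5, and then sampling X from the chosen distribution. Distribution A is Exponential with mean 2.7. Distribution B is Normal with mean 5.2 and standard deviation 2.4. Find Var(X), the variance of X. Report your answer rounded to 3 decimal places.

Per component, A: μ=2.7, E[X²]=14.58; B: μ=5.2, E[X²]=32.8.
E[X] = 0.2·2.7 + 0.8·5.2 = 4.7.
E[X²] = 0.2·14.58 + 0.8·32.8 = 29.156.
Var(X) = E[X²] − (E[X])² = 29.156 − 22.09 = 7.066.

7.066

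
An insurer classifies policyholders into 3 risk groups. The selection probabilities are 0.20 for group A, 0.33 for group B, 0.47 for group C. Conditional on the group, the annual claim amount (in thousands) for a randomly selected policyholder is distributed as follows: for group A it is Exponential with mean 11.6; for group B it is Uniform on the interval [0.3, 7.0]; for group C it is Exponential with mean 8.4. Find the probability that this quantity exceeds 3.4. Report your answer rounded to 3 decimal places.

0.640

Conditional on each group, P(X > 3.4): A: 0.745945; B: 0.537313; C: 0.667136.
By total probability, P(X > 3.4) = 0.2·0.745945 + 0.33·0.537313 + 0.47·0.667136 = 0.640056.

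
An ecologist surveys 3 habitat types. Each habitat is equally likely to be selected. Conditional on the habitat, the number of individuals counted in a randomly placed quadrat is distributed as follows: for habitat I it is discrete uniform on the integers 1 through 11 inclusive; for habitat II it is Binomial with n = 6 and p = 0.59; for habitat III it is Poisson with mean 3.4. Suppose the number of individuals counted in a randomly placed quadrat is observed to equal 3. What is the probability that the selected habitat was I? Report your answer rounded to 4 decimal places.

0.1534

Likelihoods P(X=3 | ·): I: 0.0909091; II: 0.283099; III: 0.218617.
Posterior ∝ prior × likelihood. Numerator for I: 0.333333·0.0909091 = 0.030303.
Normalizing constant: 0.333333·0.0909091 + 0.333333·0.283099 + 0.333333·0.218617 = 0.197542.
P(I | observation) = 0.030303 / 0.197542 = 0.153401.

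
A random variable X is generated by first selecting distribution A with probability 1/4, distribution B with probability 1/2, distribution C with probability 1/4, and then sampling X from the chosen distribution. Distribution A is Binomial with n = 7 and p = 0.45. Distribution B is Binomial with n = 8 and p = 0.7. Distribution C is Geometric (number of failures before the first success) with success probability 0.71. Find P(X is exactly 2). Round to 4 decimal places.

Conditional on each component, P(X = 2): A: 0.214022; B: 0.0100019; C: 0.059711.
By total probability, P(X = 2) = 0.25·0.214022 + 0.5·0.0100019 + 0.25·0.059711 = 0.0734341.

0.0734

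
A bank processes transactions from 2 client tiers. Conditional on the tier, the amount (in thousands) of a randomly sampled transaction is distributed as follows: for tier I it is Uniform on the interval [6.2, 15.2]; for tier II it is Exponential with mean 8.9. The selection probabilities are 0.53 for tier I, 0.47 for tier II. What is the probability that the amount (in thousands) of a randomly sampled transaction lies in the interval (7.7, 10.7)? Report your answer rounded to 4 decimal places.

Conditional on each tier, P(7.7 < X < 10.7): I: 0.333333; II: 0.120462.
By total probability, P(7.7 < X < 10.7) = 0.53·0.333333 + 0.47·0.120462 = 0.233284.

0.2333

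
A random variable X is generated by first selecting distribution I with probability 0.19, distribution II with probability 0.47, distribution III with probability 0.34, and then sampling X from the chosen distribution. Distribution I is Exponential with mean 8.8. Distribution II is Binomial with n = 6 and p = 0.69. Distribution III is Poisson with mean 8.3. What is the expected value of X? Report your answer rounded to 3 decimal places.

6.440

Component means — I: 8.8; II: 4.14; III: 8.3.
E[X] = 0.19·8.8 + 0.47·4.14 + 0.34·8.3 = 6.4398.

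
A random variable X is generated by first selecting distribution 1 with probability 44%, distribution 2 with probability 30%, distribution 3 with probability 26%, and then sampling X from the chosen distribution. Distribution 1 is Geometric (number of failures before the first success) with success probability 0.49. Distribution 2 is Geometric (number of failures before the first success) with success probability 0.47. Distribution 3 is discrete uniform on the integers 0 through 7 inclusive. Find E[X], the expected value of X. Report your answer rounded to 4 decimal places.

Component means — 1: 1.04082; 2: 1.12766; 3: 3.5.
E[X] = 0.44·1.04082 + 0.3·1.12766 + 0.26·3.5 = 1.70626.

1.7063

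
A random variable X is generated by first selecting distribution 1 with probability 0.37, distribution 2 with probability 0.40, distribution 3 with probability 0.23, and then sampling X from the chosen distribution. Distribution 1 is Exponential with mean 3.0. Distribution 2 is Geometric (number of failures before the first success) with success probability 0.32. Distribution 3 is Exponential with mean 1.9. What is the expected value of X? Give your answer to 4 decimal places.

Component means — 1: 3; 2: 2.125; 3: 1.9.
E[X] = 0.37·3 + 0.4·2.125 + 0.23·1.9 = 2.397.

2.3970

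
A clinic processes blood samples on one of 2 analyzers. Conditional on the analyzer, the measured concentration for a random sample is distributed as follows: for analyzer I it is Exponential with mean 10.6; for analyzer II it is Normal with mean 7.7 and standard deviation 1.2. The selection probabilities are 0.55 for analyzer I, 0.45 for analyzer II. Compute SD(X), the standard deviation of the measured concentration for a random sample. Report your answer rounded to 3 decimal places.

8.033

Per component, I: μ=10.6, E[X²]=224.72; II: μ=7.7, E[X²]=60.73.
E[X] = 0.55·10.6 + 0.45·7.7 = 9.295.
E[X²] = 0.55·224.72 + 0.45·60.73 = 150.924.
Var(X) = E[X²] − (E[X])² = 150.924 − 86.397 = 64.5275.
SD(X) = √64.5275 = 8.0329.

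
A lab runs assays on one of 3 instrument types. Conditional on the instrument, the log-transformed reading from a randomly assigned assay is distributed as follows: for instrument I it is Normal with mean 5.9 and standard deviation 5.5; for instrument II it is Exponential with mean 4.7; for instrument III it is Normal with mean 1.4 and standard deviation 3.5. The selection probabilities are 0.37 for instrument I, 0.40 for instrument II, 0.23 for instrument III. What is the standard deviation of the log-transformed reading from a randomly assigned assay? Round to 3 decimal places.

5.078

Per component, I: μ=5.9, E[X²]=65.06; II: μ=4.7, E[X²]=44.18; III: μ=1.4, E[X²]=14.21.
E[X] = 0.37·5.9 + 0.4·4.7 + 0.23·1.4 = 4.385.
E[X²] = 0.37·65.06 + 0.4·44.18 + 0.23·14.21 = 45.0125.
Var(X) = E[X²] − (E[X])² = 45.0125 − 19.2282 = 25.7843.
SD(X) = √25.7843 = 5.07782.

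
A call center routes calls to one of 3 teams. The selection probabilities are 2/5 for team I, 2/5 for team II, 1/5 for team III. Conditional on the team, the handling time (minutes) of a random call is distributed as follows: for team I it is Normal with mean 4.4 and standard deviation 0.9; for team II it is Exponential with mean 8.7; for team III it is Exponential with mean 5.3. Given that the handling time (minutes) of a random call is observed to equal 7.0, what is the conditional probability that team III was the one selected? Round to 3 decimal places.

0.302

Likelihoods f(7.0 | ·): I: 0.00683009; II: 0.0514101; III: 0.0503649.
Posterior ∝ prior × likelihood. Numerator for III: 0.2·0.0503649 = 0.010073.
Normalizing constant: 0.4·0.00683009 + 0.4·0.0514101 + 0.2·0.0503649 = 0.033369.
P(III | observation) = 0.010073 / 0.033369 = 0.301866.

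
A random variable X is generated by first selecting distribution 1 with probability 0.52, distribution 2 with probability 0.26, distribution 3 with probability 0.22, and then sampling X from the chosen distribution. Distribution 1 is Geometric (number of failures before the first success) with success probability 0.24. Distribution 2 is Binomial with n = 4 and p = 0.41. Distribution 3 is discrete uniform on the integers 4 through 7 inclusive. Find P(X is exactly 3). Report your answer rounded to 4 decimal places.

Conditional on each component, P(X = 3): 1: 0.105354; 2: 0.162654; 3: 0.
By total probability, P(X = 3) = 0.52·0.105354 + 0.26·0.162654 + 0.22·0 = 0.0970741.

0.0971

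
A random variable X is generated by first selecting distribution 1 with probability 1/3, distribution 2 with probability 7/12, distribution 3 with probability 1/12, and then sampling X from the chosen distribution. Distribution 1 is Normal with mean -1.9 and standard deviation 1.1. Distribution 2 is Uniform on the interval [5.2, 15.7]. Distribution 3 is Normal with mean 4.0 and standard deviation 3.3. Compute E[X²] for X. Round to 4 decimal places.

For each component E[X²] = Var + (mean)², giving 1: 4.82; 2: 118.39; 3: 26.89.
Overall E[X²] = 0.333333·4.82 + 0.583333·118.39 + 0.0833333·26.89 = 72.9083.

72.9083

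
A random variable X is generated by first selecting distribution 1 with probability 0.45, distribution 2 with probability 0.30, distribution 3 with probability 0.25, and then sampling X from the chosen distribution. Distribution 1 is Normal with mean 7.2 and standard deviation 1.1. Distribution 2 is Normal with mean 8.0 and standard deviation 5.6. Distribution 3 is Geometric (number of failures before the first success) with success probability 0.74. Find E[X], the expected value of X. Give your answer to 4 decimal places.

5.7278

Component means — 1: 7.2; 2: 8; 3: 0.351351.
E[X] = 0.45·7.2 + 0.3·8 + 0.25·0.351351 = 5.72784.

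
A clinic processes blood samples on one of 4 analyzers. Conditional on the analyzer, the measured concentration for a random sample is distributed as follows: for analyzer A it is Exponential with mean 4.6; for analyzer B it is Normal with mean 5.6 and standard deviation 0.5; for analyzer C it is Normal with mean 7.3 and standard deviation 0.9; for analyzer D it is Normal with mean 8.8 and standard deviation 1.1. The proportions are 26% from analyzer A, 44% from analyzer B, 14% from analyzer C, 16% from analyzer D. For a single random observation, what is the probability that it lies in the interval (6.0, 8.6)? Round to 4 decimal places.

0.3105

Conditional on each analyzer, P(6.0 < X < 8.6): A: 0.117159; B: 0.211855; C: 0.851386; D: 0.422406.
By total probability, P(6.0 < X < 8.6) = 0.26·0.117159 + 0.44·0.211855 + 0.14·0.851386 + 0.16·0.422406 = 0.310457.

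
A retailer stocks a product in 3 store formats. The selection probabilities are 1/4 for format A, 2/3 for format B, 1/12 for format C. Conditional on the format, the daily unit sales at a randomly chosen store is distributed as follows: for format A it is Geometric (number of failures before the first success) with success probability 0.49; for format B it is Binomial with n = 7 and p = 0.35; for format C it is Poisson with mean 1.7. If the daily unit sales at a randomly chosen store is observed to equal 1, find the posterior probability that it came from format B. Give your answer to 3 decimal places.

0.582

Likelihoods P(X=1 | ·): A: 0.2499; B: 0.184776; C: 0.310562.
Posterior ∝ prior × likelihood. Numerator for B: 0.666667·0.184776 = 0.123184.
Normalizing constant: 0.25·0.2499 + 0.666667·0.184776 + 0.0833333·0.310562 = 0.211539.
P(B | observation) = 0.123184 / 0.211539 = 0.582323.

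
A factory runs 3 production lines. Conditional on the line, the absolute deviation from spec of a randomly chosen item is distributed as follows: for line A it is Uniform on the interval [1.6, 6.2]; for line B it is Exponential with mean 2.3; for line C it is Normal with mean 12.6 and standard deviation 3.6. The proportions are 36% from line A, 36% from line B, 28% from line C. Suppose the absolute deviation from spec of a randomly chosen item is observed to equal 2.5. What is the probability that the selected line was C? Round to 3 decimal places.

Likelihoods f(2.5 | ·): A: 0.217391; B: 0.146627; C: 0.00216477.
Posterior ∝ prior × likelihood. Numerator for C: 0.28·0.00216477 = 0.000606134.
Normalizing constant: 0.36·0.217391 + 0.36·0.146627 + 0.28·0.00216477 = 0.131653.
P(C | observation) = 0.000606134 / 0.131653 = 0.00460404.

0.005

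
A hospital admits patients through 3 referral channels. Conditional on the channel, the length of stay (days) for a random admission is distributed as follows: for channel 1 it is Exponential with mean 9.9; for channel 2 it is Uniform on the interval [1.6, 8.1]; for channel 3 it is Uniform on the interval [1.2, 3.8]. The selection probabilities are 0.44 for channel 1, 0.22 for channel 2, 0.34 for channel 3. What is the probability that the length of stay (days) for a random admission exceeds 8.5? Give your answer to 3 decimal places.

0.186

Conditional on each channel, P(X > 8.5): 1: 0.423761; 2: 0; 3: 0.
By total probability, P(X > 8.5) = 0.44·0.423761 + 0.22·0 + 0.34·0 = 0.186455.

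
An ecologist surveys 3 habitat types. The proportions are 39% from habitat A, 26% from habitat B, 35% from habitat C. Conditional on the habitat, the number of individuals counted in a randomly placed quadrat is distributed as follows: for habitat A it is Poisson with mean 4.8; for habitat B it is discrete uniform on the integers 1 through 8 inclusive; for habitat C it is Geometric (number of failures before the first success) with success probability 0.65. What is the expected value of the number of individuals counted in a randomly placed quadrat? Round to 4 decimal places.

3.2305

Component means — A: 4.8; B: 4.5; C: 0.538462.
E[X] = 0.39·4.8 + 0.26·4.5 + 0.35·0.538462 = 3.23046.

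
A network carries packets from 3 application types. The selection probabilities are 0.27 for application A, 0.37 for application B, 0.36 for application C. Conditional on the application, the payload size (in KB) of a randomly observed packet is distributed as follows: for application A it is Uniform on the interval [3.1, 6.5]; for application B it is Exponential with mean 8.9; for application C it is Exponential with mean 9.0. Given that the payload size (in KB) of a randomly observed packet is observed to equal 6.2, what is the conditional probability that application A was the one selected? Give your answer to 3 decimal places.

Likelihoods f(6.2 | ·): A: 0.294118; B: 0.0559845; C: 0.0557926.
Posterior ∝ prior × likelihood. Numerator for A: 0.27·0.294118 = 0.0794118.
Normalizing constant: 0.27·0.294118 + 0.37·0.0559845 + 0.36·0.0557926 = 0.120211.
P(A | observation) = 0.0794118 / 0.120211 = 0.660601.

0.661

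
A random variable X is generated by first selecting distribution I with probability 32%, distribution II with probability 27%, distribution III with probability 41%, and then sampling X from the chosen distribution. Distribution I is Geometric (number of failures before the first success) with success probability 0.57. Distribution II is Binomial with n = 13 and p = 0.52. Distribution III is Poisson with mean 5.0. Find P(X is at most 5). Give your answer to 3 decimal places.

0.636

Conditional on each component, P(X ≤ 5): I: 0.993679; II: 0.242364; III: 0.615961.
By total probability, P(X ≤ 5) = 0.32·0.993679 + 0.27·0.242364 + 0.41·0.615961 = 0.635959.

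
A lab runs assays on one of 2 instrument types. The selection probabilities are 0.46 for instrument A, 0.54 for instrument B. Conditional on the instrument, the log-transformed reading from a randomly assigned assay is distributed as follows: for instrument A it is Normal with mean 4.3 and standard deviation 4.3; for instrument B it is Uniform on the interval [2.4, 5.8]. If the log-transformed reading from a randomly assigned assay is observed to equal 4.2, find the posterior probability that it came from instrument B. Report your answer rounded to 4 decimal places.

Likelihoods f(4.2 | ·): A: 0.0927522; B: 0.294118.
Posterior ∝ prior × likelihood. Numerator for B: 0.54·0.294118 = 0.158824.
Normalizing constant: 0.46·0.0927522 + 0.54·0.294118 = 0.20149.
P(B | observation) = 0.158824 / 0.20149 = 0.788247.

0.7882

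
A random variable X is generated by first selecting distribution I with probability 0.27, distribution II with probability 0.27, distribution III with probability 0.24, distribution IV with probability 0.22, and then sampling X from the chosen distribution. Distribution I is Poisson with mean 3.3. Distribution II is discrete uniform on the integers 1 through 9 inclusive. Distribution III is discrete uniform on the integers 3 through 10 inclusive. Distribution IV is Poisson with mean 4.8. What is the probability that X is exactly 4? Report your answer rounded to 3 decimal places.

0.149

Conditional on each component, P(X = 4): I: 0.182252; II: 0.111111; III: 0.125; IV: 0.182029.
By total probability, P(X = 4) = 0.27·0.182252 + 0.27·0.111111 + 0.24·0.125 + 0.22·0.182029 = 0.149254.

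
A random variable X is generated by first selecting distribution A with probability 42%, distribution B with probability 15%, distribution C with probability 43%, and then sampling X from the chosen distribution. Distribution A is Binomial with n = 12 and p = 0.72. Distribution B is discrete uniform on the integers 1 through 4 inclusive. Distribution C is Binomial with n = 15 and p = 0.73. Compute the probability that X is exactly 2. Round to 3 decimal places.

Conditional on each component, P(X = 2): A: 0.000101342; B: 0.25; C: 2.26759e-06.
By total probability, P(X = 2) = 0.42·0.000101342 + 0.15·0.25 + 0.43·2.26759e-06 = 0.0375435.

0.038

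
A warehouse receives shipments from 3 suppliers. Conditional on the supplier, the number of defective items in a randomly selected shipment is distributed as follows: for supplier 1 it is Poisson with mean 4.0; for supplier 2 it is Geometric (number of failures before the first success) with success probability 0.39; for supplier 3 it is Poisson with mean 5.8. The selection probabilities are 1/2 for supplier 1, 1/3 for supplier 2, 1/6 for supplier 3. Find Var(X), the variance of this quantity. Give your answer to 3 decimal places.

Per component, 1: μ=4, E[X²]=20; 2: μ=1.5641, E[X²]=6.45694; 3: μ=5.8, E[X²]=39.44.
E[X] = 0.5·4 + 0.333333·1.5641 + 0.166667·5.8 = 3.48803.
E[X²] = 0.5·20 + 0.333333·6.45694 + 0.166667·39.44 = 18.7256.
Var(X) = E[X²] − (E[X])² = 18.7256 − 12.1664 = 6.55926.

6.559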